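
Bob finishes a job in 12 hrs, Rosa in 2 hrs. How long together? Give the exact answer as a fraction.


Bob's rate: 1/12 of the job per hour
Rosa's rate: 1/2 of the job per hour
Combined rate: 1/12 + 1/2 = 7/12 per hour
Time = 1 / (7/12) = 12/7 hours (≈ 1.71 hours)

12/7 hours


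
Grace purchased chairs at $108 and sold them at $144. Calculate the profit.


Selling price = $144
Cost price = $108
Profit = selling price - cost price:
Profit = $144 - $108 = $36

$36


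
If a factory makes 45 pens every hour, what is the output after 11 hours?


Production rate: 45 pens per hour
Time: 11 hours
Total: 45 x 11 = 495 pens

495 pens


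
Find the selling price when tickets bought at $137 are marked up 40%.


Calculate the markup amount:
40% of $137 = $54.80
Add to cost:
$137 + $54.80 = $191.80

$191.80


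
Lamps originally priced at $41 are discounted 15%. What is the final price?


Calculate the discount amount:
15% of $41 = $6.15
Subtract from original:
$41 - $6.15 = $34.85

$34.85


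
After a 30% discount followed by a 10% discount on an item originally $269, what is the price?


First discount:
30% of $269 = $80.70
Price after first discount:
$269 - $80.70 = $188.30
Second discount:
10% of $188.30 = $18.83
Final price:
$188.30 - $18.83 = $169.47

$169.47


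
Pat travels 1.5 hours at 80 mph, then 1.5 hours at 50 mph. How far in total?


Leg 1 distance:
80 x 1.5 = 120 miles
Leg 2 distance:
50 x 1.5 = 75 miles
Total distance:
120 + 75 = 195 miles

195 miles


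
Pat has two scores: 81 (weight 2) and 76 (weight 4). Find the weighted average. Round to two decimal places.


Weighted sum:
2 x 81 + 4 x 76 = 466
Total weight:
2 + 4 = 6
Weighted average:
466 / 6 = 77.6666... ≈ 77.67

77.67


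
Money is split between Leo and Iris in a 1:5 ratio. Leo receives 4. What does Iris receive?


Find the multiplier:
4 / 1 = 4
Apply to Iris's share:
5 x 4 = 20

20


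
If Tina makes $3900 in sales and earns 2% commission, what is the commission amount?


Convert rate to decimal:
2% = 0.02
Multiply by sales:
$3900 x 0.02 = $78

$78


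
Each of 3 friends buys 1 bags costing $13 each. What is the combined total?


Cost per person:
1 x $13 = $13
Group total:
3 x $13 = $39

$39


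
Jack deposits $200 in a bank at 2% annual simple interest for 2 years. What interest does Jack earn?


Use the formula I = P x R x T / 100
P x R x T = 200 x 2 x 2 = 800
I = 800 / 100 = $8

$8


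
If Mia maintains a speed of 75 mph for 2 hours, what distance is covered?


Use the formula: distance = speed x time
Speed = 75 mph, Time = 2 hours
75 x 2 = 150 miles

150 miles


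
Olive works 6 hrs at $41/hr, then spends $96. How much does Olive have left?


Calculate earnings:
6 x $41 = $246
Subtract spending:
$246 - $96 = $150

$150


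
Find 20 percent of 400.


Convert percentage to decimal:
20% = 0.2
Multiply:
400 x 0.2 = 80

80


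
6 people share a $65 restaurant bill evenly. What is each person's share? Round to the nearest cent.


Total bill: $65
Number of people: 6
Each pays: $65 / 6 = $10.8333... ≈ $10.83

$10.83


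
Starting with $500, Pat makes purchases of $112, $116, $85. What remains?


Add up expenses:
$112 + $116 + $85 = $313
Subtract from budget:
$500 - $313 = $187

$187


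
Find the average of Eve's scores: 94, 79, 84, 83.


Add the scores:
94 + 79 + 84 + 83 = 340
Divide by the number of tests:
340 / 4 = 85

85


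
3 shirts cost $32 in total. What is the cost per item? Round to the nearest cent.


Total cost: $32
Number of items: 3
Unit price: $32 / 3 = $10.6666... ≈ $10.67

$10.67


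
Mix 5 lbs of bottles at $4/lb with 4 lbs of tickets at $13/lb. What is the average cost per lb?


Cost of bottles:
5 x $4 = $20
Cost of tickets:
4 x $13 = $52
Total cost: $20 + $52 = $72
Total weight: 9 lbs
Average: $72 / 9 = $8/lb

$8/lb


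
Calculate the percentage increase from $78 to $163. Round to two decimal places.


Find the absolute change:
|163 - 78| = 85
Divide by original and multiply by 100:
85 / 78 x 100 = 108.9743...% ≈ 108.97%

108.97%


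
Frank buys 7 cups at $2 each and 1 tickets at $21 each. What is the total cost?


Cost of cups:
7 x $2 = $14
Cost of tickets:
1 x $21 = $21
Add both:
$14 + $21 = $35

$35


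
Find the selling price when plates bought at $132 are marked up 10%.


Calculate the markup amount:
10% of $132 = $13.20
Add to cost:
$132 + $13.20 = $145.20

$145.20


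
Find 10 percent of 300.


Convert percentage to decimal:
10% = 0.1
Multiply:
300 x 0.1 = 30

30


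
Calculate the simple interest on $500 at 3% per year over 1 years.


Use the formula I = P x R x T / 100
P x R x T = 500 x 3 x 1 = 1500
I = 1500 / 100 = $15

$15


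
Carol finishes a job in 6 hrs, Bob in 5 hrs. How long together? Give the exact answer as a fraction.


Carol's rate: 1/6 of the job per hour
Bob's rate: 1/5 of the job per hour
Combined rate: 1/6 + 1/5 = 11/30 per hour
Time = 1 / (11/30) = 30/11 hours (≈ 2.73 hours)

30/11 hours


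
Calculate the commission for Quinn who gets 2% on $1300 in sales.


Convert rate to decimal:
2% = 0.02
Multiply by sales:
$1300 x 0.02 = $26

$26


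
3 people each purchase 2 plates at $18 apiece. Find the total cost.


Cost per person:
2 x $18 = $36
Group total:
3 x $36 = $108

$108


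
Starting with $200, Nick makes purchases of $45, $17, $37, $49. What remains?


Add up expenses:
$45 + $17 + $37 + $49 = $148
Subtract from budget:
$200 - $148 = $52

$52


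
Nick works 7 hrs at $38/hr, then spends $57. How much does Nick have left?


Calculate earnings:
7 x $38 = $266
Subtract spending:
$266 - $57 = $209

$209


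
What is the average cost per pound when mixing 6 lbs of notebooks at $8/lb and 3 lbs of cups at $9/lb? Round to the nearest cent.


Cost of notebooks:
6 x $8 = $48
Cost of cups:
3 x $9 = $27
Total cost: $48 + $27 = $75
Total weight: 9 lbs
Average: $75 / 9 = $8.3333... ≈ $8.33/lb

$8.33/lb


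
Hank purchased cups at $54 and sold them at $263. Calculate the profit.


Selling price = $263
Cost price = $54
Profit = selling price - cost price:
Profit = $263 - $54 = $209

$209


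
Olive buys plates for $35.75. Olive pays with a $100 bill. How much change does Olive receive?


Start with the amount paid:
$100
Subtract the price:
$100 - $35.75 = $64.25

$64.25


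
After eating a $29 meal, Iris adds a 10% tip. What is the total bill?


Calculate the tip:
10% of $29 = $2.90
Add tip to meal cost:
$29 + $2.90 = $31.90

$31.90


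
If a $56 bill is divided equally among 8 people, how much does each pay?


Total bill: $56
Number of people: 8
Each pays: $56 / 8 = $7

$7


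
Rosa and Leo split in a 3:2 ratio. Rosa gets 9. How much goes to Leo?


Find the multiplier:
9 / 3 = 3
Apply to Leo's share:
2 x 3 = 6

6


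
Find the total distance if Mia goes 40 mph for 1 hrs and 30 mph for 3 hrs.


Leg 1 distance:
40 x 1 = 40 miles
Leg 2 distance:
30 x 3 = 90 miles
Total distance:
40 + 90 = 130 miles

130 miles


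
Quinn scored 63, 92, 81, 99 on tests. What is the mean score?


Add the scores:
63 + 92 + 81 + 99 = 335
Divide by the number of tests:
335 / 4 = 83.75

83.75


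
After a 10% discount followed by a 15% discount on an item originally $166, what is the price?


First discount:
10% of $166 = $16.60
Price after first discount:
$166 - $16.60 = $149.40
Second discount:
15% of $149.40 = $22.41
Final price:
$149.40 - $22.41 = $126.99

$126.99


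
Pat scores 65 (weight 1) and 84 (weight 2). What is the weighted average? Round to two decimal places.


Weighted sum:
1 x 65 + 2 x 84 = 233
Total weight:
1 + 2 = 3
Weighted average:
233 / 3 = 77.6666... ≈ 77.67

77.67


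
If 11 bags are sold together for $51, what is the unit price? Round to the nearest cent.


Total cost: $51
Number of items: 11
Unit price: $51 / 11 = $4.6363... ≈ $4.64

$4.64


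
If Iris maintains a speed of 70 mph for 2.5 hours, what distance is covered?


Use the formula: distance = speed x time
Speed = 70 mph, Time = 2.5 hours
70 x 2.5 = 175 miles

175 miles


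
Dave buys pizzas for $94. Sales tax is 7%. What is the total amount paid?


Calculate the tax:
7% of $94 = $6.58
Add tax to price:
$94 + $6.58 = $100.58

$100.58


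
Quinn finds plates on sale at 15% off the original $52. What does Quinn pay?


Calculate the discount amount:
15% of $52 = $7.80
Subtract from original:
$52 - $7.80 = $44.20

$44.20


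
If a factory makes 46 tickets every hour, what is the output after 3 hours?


Production rate: 46 tickets per hour
Time: 3 hours
Total: 46 x 3 = 138 tickets

138 tickets


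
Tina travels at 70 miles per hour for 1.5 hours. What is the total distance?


Use the formula: distance = speed x time
Speed = 70 mph, Time = 1.5 hours
70 x 1.5 = 105 miles

105 miles


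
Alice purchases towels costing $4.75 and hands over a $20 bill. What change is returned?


Start with the amount paid:
$20
Subtract the price:
$20 - $4.75 = $15.25

$15.25


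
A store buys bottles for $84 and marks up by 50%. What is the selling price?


Calculate the markup amount:
50% of $84 = $42
Add to cost:
$84 + $42 = $126

$126


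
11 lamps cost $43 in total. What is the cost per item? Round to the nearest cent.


Total cost: $43
Number of items: 11
Unit price: $43 / 11 = $3.9090... ≈ $3.91

$3.91


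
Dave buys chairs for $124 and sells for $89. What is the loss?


Selling price = $89
Cost price = $124
Loss = cost price - selling price:
Loss = $124 - $89 = $35

$35


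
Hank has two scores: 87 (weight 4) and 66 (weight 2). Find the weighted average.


Weighted sum:
4 x 87 + 2 x 66 = 480
Total weight:
4 + 2 = 6
Weighted average:
480 / 6 = 80

80


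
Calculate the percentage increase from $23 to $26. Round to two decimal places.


Find the absolute change:
|26 - 23| = 3
Divide by original and multiply by 100:
3 / 23 x 100 = 13.0434...% ≈ 13.04%

13.04%


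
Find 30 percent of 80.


Convert percentage to decimal:
30% = 0.3
Multiply:
80 x 0.3 = 24

24


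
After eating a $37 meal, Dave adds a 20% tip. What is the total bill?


Calculate the tip:
20% of $37 = $7.40
Add tip to meal cost:
$37 + $7.40 = $44.40

$44.40


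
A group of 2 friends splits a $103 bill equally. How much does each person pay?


Total bill: $103
Number of people: 2
Each pays: $103 / 2 = $51.50

$51.50


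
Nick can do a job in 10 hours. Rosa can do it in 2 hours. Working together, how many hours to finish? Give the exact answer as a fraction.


Nick's rate: 1/10 of the job per hour
Rosa's rate: 1/2 of the job per hour
Combined rate: 1/10 + 1/2 = 3/5 per hour
Time = 1 / (3/5) = 5/3 hours (≈ 1.67 hours)

5/3 hours


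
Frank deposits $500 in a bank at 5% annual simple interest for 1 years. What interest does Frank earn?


Use the formula I = P x R x T / 100
P x R x T = 500 x 5 x 1 = 2500
I = 2500 / 100 = $25

$25


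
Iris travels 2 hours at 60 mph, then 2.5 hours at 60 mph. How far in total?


Leg 1 distance:
60 x 2 = 120 miles
Leg 2 distance:
60 x 2.5 = 150 miles
Total distance:
120 + 150 = 270 miles

270 miles


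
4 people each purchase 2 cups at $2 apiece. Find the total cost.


Cost per person:
2 x $2 = $4
Group total:
4 x $4 = $16

$16


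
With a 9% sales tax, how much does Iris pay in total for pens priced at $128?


Calculate the tax:
9% of $128 = $11.52
Add tax to price:
$128 + $11.52 = $139.52

$139.52


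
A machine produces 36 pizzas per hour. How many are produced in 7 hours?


Production rate: 36 pizzas per hour
Time: 7 hours
Total: 36 x 7 = 252 pizzas

252 pizzas


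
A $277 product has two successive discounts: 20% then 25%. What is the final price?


First discount:
20% of $277 = $55.40
Price after first discount:
$277 - $55.40 = $221.60
Second discount:
25% of $221.60 = $55.40
Final price:
$221.60 - $55.40 = $166.20

$166.20


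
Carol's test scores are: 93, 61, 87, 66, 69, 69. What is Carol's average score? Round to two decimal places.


Add the scores:
93 + 61 + 87 + 66 + 69 + 69 = 445
Divide by the number of tests:
445 / 6 = 74.1666... ≈ 74.17

74.17


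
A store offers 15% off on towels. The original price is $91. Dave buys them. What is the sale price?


Calculate the discount amount:
15% of $91 = $13.65
Subtract from original:
$91 - $13.65 = $77.35

$77.35


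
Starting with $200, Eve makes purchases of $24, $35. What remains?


Add up expenses:
$24 + $35 = $59
Subtract from budget:
$200 - $59 = $141

$141


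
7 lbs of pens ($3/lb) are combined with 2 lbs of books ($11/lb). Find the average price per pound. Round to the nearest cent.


Cost of pens:
7 x $3 = $21
Cost of books:
2 x $11 = $22
Total cost: $21 + $22 = $43
Total weight: 9 lbs
Average: $43 / 9 = $4.7777... ≈ $4.78/lb

$4.78/lb


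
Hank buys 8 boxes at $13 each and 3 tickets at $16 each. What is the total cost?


Cost of boxes:
8 x $13 = $104
Cost of tickets:
3 x $16 = $48
Add both:
$104 + $48 = $152

$152


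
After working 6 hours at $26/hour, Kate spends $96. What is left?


Calculate earnings:
6 x $26 = $156
Subtract spending:
$156 - $96 = $60

$60


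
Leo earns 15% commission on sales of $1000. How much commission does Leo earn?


Convert rate to decimal:
15% = 0.15
Multiply by sales:
$1000 x 0.15 = $150

$150


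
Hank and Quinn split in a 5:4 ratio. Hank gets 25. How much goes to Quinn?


Find the multiplier:
25 / 5 = 5
Apply to Quinn's share:
4 x 5 = 20

20


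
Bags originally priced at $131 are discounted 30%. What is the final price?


Calculate the discount amount:
30% of $131 = $39.30
Subtract from original:
$131 - $39.30 = $91.70

$91.70


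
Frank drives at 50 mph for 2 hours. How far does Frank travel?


Use the formula: distance = speed x time
Speed = 50 mph, Time = 2 hours
50 x 2 = 100 miles

100 miles


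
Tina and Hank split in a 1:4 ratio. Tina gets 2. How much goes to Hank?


Find the multiplier:
2 / 1 = 2
Apply to Hank's share:
4 x 2 = 8

8


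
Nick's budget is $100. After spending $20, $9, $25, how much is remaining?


Add up expenses:
$20 + $9 + $25 = $54
Subtract from budget:
$100 - $54 = $46

$46


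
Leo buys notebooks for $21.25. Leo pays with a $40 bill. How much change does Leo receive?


Start with the amount paid:
$40
Subtract the price:
$40 - $21.25 = $18.75

$18.75


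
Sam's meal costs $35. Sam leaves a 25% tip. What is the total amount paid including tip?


Calculate the tip:
25% of $35 = $8.75
Add tip to meal cost:
$35 + $8.75 = $43.75

$43.75


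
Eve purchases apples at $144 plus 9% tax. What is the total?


Calculate the tax:
9% of $144 = $12.96
Add tax to price:
$144 + $12.96 = $156.96

$156.96


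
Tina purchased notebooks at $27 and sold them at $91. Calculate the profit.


Selling price = $91
Cost price = $27
Profit = selling price - cost price:
Profit = $91 - $27 = $64

$64


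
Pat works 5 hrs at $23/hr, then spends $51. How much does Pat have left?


Calculate earnings:
5 x $23 = $115
Subtract spending:
$115 - $51 = $64

$64


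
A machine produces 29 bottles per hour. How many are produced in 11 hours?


Production rate: 29 bottles per hour
Time: 11 hours
Total: 29 x 11 = 319 bottles

319 bottles


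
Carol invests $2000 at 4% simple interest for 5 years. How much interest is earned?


Use the formula I = P x R x T / 100
P x R x T = 2000 x 4 x 5 = 40000
I = 40000 / 100 = $400

$400


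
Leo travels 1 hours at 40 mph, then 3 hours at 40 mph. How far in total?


Leg 1 distance:
40 x 1 = 40 miles
Leg 2 distance:
40 x 3 = 120 miles
Total distance:
40 + 120 = 160 miles

160 miles


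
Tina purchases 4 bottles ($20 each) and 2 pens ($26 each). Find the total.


Cost of bottles:
4 x $20 = $80
Cost of pens:
2 x $26 = $52
Add both:
$80 + $52 = $132

$132


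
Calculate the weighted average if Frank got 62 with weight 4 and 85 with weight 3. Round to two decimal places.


Weighted sum:
4 x 62 + 3 x 85 = 503
Total weight:
4 + 3 = 7
Weighted average:
503 / 7 = 71.8571... ≈ 71.86

71.86


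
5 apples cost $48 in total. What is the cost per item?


Total cost: $48
Number of items: 5
Unit price: $48 / 5 = $9.60

$9.60


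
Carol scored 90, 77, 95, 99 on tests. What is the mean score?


Add the scores:
90 + 77 + 95 + 99 = 361
Divide by the number of tests:
361 / 4 = 90.25

90.25


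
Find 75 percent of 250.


Convert percentage to decimal:
75% = 0.75
Multiply:
250 x 0.75 = 187.5

187.5


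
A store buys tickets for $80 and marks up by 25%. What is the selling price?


Calculate the markup amount:
25% of $80 = $20
Add to cost:
$80 + $20 = $100

$100


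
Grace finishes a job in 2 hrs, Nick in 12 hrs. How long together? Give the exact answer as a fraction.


Grace's rate: 1/2 of the job per hour
Nick's rate: 1/12 of the job per hour
Combined rate: 1/2 + 1/12 = 7/12 per hour
Time = 1 / (7/12) = 12/7 hours (≈ 1.71 hours)

12/7 hours


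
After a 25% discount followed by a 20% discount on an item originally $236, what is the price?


First discount:
25% of $236 = $59
Price after first discount:
$236 - $59 = $177
Second discount:
20% of $177 = $35.40
Final price:
$177 - $35.40 = $141.60

$141.60


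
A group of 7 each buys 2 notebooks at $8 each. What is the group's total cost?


Cost per person:
2 x $8 = $16
Group total:
7 x $16 = $112

$112


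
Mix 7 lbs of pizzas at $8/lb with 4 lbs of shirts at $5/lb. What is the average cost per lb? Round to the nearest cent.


Cost of pizzas:
7 x $8 = $56
Cost of shirts:
4 x $5 = $20
Total cost: $56 + $20 = $76
Total weight: 11 lbs
Average: $76 / 11 = $6.9090... ≈ $6.91/lb

$6.91/lb


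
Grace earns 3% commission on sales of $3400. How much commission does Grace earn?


Convert rate to decimal:
3% = 0.03
Multiply by sales:
$3400 x 0.03 = $102

$102


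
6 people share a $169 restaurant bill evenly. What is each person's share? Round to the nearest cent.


Total bill: $169
Number of people: 6
Each pays: $169 / 6 = $28.1666... ≈ $28.17

$28.17


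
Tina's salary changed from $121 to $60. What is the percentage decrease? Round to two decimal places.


Find the absolute change:
|60 - 121| = 61
Divide by original and multiply by 100:
61 / 121 x 100 = 50.4132...% ≈ 50.41%

50.41%


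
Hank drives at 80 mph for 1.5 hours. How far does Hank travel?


Use the formula: distance = speed x time
Speed = 80 mph, Time = 1.5 hours
80 x 1.5 = 120 miles

120 miles


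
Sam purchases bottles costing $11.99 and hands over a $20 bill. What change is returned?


Start with the amount paid:
$20
Subtract the price:
$20 - $11.99 = $8.01

$8.01


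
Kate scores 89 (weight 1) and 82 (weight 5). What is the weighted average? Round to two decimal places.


Weighted sum:
1 x 89 + 5 x 82 = 499
Total weight:
1 + 5 = 6
Weighted average:
499 / 6 = 83.1666... ≈ 83.17

83.17


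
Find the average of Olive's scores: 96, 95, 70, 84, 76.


Add the scores:
96 + 95 + 70 + 84 + 76 = 421
Divide by the number of tests:
421 / 5 = 84.2

84.2


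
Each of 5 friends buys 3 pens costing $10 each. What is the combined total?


Cost per person:
3 x $10 = $30
Group total:
5 x $30 = $150

$150


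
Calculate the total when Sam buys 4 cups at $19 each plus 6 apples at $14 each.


Cost of cups:
4 x $19 = $76
Cost of apples:
6 x $14 = $84
Add both:
$76 + $84 = $160

$160


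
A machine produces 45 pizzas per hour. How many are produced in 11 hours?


Production rate: 45 pizzas per hour
Time: 11 hours
Total: 45 x 11 = 495 pizzas

495 pizzas


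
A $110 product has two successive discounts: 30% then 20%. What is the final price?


First discount:
30% of $110 = $33
Price after first discount:
$110 - $33 = $77
Second discount:
20% of $77 = $15.40
Final price:
$77 - $15.40 = $61.60

$61.60


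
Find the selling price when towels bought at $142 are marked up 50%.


Calculate the markup amount:
50% of $142 = $71
Add to cost:
$142 + $71 = $213

$213


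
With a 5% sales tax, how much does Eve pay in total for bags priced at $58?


Calculate the tax:
5% of $58 = $2.90
Add tax to price:
$58 + $2.90 = $60.90

$60.90


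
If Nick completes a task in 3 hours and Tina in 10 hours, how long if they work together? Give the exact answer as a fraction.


Nick's rate: 1/3 of the job per hour
Tina's rate: 1/10 of the job per hour
Combined rate: 1/3 + 1/10 = 13/30 per hour
Time = 1 / (13/30) = 30/13 hours (≈ 2.31 hours)

30/13 hours


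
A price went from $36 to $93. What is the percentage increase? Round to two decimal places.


Find the absolute change:
|93 - 36| = 57
Divide by original and multiply by 100:
57 / 36 x 100 = 158.3333...% ≈ 158.33%

158.33%


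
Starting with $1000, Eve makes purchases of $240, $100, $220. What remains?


Add up expenses:
$240 + $100 + $220 = $560
Subtract from budget:
$1000 - $560 = $440

$440


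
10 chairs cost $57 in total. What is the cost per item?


Total cost: $57
Number of items: 10
Unit price: $57 / 10 = $5.70

$5.70


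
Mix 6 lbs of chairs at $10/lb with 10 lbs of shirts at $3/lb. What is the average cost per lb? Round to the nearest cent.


Cost of chairs:
6 x $10 = $60
Cost of shirts:
10 x $3 = $30
Total cost: $60 + $30 = $90
Total weight: 16 lbs
Average: $90 / 16 = $5.625 ≈ $5.63/lb

$5.63/lb


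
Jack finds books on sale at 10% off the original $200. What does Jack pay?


Calculate the discount amount:
10% of $200 = $20
Subtract from original:
$200 - $20 = $180

$180


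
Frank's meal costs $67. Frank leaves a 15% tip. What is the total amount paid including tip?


Calculate the tip:
15% of $67 = $10.05
Add tip to meal cost:
$67 + $10.05 = $77.05

$77.05


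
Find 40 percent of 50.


Convert percentage to decimal:
40% = 0.4
Multiply:
50 x 0.4 = 20

20


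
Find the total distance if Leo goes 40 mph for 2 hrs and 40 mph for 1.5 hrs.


Leg 1 distance:
40 x 2 = 80 miles
Leg 2 distance:
40 x 1.5 = 60 miles
Total distance:
80 + 60 = 140 miles

140 miles


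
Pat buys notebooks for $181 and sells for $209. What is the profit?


Selling price = $209
Cost price = $181
Profit = selling price - cost price:
Profit = $209 - $181 = $28

$28


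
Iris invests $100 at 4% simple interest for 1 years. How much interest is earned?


Use the formula I = P x R x T / 100
P x R x T = 100 x 4 x 1 = 400
I = 400 / 100 = $4

$4


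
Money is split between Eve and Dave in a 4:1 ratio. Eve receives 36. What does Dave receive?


Find the multiplier:
36 / 4 = 9
Apply to Dave's share:
1 x 9 = 9

9


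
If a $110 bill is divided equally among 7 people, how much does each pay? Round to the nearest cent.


Total bill: $110
Number of people: 7
Each pays: $110 / 7 = $15.7142... ≈ $15.71

$15.71


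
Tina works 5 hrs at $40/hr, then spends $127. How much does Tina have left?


Calculate earnings:
5 x $40 = $200
Subtract spending:
$200 - $127 = $73

$73


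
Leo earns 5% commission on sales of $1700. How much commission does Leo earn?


Convert rate to decimal:
5% = 0.05
Multiply by sales:
$1700 x 0.05 = $85

$85


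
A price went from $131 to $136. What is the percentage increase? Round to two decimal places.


Find the absolute change:
|136 - 131| = 5
Divide by original and multiply by 100:
5 / 131 x 100 = 3.8167...% ≈ 3.82%

3.82%


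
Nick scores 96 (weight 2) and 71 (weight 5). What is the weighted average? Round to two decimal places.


Weighted sum:
2 x 96 + 5 x 71 = 547
Total weight:
2 + 5 = 7
Weighted average:
547 / 7 = 78.1428... ≈ 78.14

78.14


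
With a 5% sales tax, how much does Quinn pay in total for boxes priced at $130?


Calculate the tax:
5% of $130 = $6.50
Add tax to price:
$130 + $6.50 = $136.50

$136.50


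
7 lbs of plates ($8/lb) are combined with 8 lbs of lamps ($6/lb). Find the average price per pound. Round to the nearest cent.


Cost of plates:
7 x $8 = $56
Cost of lamps:
8 x $6 = $48
Total cost: $56 + $48 = $104
Total weight: 15 lbs
Average: $104 / 15 = $6.9333... ≈ $6.93/lb

$6.93/lb


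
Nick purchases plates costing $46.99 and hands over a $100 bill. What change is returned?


Start with the amount paid:
$100
Subtract the price:
$100 - $46.99 = $53.01

$53.01


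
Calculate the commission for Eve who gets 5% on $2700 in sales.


Convert rate to decimal:
5% = 0.05
Multiply by sales:
$2700 x 0.05 = $135

$135


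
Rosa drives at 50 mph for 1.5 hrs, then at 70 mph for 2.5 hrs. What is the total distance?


Leg 1 distance:
50 x 1.5 = 75 miles
Leg 2 distance:
70 x 2.5 = 175 miles
Total distance:
75 + 175 = 250 miles

250 miles


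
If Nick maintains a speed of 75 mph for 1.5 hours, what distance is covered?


Use the formula: distance = speed x time
Speed = 75 mph, Time = 1.5 hours
75 x 1.5 = 112.5 miles

112.5 miles


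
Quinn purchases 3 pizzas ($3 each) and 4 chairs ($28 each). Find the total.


Cost of pizzas:
3 x $3 = $9
Cost of chairs:
4 x $28 = $112
Add both:
$9 + $112 = $121

$121


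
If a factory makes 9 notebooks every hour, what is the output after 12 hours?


Production rate: 9 notebooks per hour
Time: 12 hours
Total: 9 x 12 = 108 notebooks

108 notebooks


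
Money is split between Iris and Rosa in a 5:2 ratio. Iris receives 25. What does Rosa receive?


Find the multiplier:
25 / 5 = 5
Apply to Rosa's share:
2 x 5 = 10

10


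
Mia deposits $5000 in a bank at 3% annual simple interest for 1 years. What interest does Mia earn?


Use the formula I = P x R x T / 100
P x R x T = 5000 x 3 x 1 = 15000
I = 15000 / 100 = $150

$150


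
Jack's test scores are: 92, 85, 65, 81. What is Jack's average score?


Add the scores:
92 + 85 + 65 + 81 = 323
Divide by the number of tests:
323 / 4 = 80.75

80.75


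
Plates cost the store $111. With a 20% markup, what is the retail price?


Calculate the markup amount:
20% of $111 = $22.20
Add to cost:
$111 + $22.20 = $133.20

$133.20


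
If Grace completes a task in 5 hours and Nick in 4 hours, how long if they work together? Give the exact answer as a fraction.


Grace's rate: 1/5 of the job per hour
Nick's rate: 1/4 of the job per hour
Combined rate: 1/5 + 1/4 = 9/20 per hour
Time = 1 / (9/20) = 20/9 hours (≈ 2.22 hours)

20/9 hours


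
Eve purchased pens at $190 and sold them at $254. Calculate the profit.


Selling price = $254
Cost price = $190
Profit = selling price - cost price:
Profit = $254 - $190 = $64

$64


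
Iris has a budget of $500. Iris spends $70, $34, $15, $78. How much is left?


Add up expenses:
$70 + $34 + $15 + $78 = $197
Subtract from budget:
$500 - $197 = $303

$303


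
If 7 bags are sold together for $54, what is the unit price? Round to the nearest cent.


Total cost: $54
Number of items: 7
Unit price: $54 / 7 = $7.7142... ≈ $7.71

$7.71


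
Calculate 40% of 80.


Convert percentage to decimal:
40% = 0.4
Multiply:
80 x 0.4 = 32

32


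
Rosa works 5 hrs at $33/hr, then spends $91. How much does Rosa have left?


Calculate earnings:
5 x $33 = $165
Subtract spending:
$165 - $91 = $74

$74


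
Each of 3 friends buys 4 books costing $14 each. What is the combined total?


Cost per person:
4 x $14 = $56
Group total:
3 x $56 = $168

$168


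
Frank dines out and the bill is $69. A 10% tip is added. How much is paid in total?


Calculate the tip:
10% of $69 = $6.90
Add tip to meal cost:
$69 + $6.90 = $75.90

$75.90


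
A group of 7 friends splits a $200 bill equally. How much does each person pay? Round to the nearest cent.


Total bill: $200
Number of people: 7
Each pays: $200 / 7 = $28.5714... ≈ $28.57

$28.57


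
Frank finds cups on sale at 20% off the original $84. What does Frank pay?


Calculate the discount amount:
20% of $84 = $16.80
Subtract from original:
$84 - $16.80 = $67.20

$67.20


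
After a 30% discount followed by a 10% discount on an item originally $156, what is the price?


First discount:
30% of $156 = $46.80
Price after first discount:
$156 - $46.80 = $109.20
Second discount:
10% of $109.20 = $10.92
Final price:
$109.20 - $10.92 = $98.28

$98.28


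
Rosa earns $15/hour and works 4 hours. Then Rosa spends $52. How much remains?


Calculate earnings:
4 x $15 = $60
Subtract spending:
$60 - $52 = $8

$8


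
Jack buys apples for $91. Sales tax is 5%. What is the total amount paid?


Calculate the tax:
5% of $91 = $4.55
Add tax to price:
$91 + $4.55 = $95.55

$95.55


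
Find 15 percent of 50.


Convert percentage to decimal:
15% = 0.15
Multiply:
50 x 0.15 = 7.5

7.5


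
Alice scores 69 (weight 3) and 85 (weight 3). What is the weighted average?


Weighted sum:
3 x 69 + 3 x 85 = 462
Total weight:
3 + 3 = 6
Weighted average:
462 / 6 = 77

77


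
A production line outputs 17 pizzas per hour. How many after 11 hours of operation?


Production rate: 17 pizzas per hour
Time: 11 hours
Total: 17 x 11 = 187 pizzas

187 pizzas


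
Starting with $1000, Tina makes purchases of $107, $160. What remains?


Add up expenses:
$107 + $160 = $267
Subtract from budget:
$1000 - $267 = $733

$733


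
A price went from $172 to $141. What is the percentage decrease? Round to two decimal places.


Find the absolute change:
|141 - 172| = 31
Divide by original and multiply by 100:
31 / 172 x 100 = 18.0232...% ≈ 18.02%

18.02%


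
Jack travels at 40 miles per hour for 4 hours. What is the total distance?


Use the formula: distance = speed x time
Speed = 40 mph, Time = 4 hours
40 x 4 = 160 miles

160 miles


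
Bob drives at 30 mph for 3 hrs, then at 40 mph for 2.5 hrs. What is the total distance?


Leg 1 distance:
30 x 3 = 90 miles
Leg 2 distance:
40 x 2.5 = 100 miles
Total distance:
90 + 100 = 190 miles

190 miles


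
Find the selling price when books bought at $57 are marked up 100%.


Calculate the markup amount:
100% of $57 = $57
Add to cost:
$57 + $57 = $114

$114


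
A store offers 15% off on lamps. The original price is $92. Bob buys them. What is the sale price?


Calculate the discount amount:
15% of $92 = $13.80
Subtract from original:
$92 - $13.80 = $78.20

$78.20


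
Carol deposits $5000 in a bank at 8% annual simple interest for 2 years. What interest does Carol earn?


Use the formula I = P x R x T / 100
P x R x T = 5000 x 8 x 2 = 80000
I = 80000 / 100 = $800

$800


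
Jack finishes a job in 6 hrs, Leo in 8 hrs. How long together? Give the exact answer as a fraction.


Jack's rate: 1/6 of the job per hour
Leo's rate: 1/8 of the job per hour
Combined rate: 1/6 + 1/8 = 7/24 per hour
Time = 1 / (7/24) = 24/7 hours (≈ 3.43 hours)

24/7 hours


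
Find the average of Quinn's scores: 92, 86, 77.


Add the scores:
92 + 86 + 77 = 255
Divide by the number of tests:
255 / 3 = 85

85


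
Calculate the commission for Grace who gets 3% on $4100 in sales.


Convert rate to decimal:
3% = 0.03
Multiply by sales:
$4100 x 0.03 = $123

$123


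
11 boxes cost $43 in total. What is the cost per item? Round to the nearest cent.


Total cost: $43
Number of items: 11
Unit price: $43 / 11 = $3.9090... ≈ $3.91

$3.91


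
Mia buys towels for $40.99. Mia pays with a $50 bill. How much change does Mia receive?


Start with the amount paid:
$50
Subtract the price:
$50 - $40.99 = $9.01

$9.01


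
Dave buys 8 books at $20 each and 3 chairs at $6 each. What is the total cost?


Cost of books:
8 x $20 = $160
Cost of chairs:
3 x $6 = $18
Add both:
$160 + $18 = $178

$178


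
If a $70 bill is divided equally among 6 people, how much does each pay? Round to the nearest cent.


Total bill: $70
Number of people: 6
Each pays: $70 / 6 = $11.6666... ≈ $11.67

$11.67


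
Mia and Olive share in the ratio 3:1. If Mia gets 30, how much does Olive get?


Find the multiplier:
30 / 3 = 10
Apply to Olive's share:
1 x 10 = 10

10


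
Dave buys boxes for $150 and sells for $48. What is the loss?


Selling price = $48
Cost price = $150
Loss = cost price - selling price:
Loss = $150 - $48 = $102

$102


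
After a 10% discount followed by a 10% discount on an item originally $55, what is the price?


First discount:
10% of $55 = $5.50
Price after first discount:
$55 - $5.50 = $49.50
Second discount:
10% of $49.50 = $4.95
Final price:
$49.50 - $4.95 = $44.55

$44.55


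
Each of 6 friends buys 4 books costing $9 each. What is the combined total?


Cost per person:
4 x $9 = $36
Group total:
6 x $36 = $216

$216


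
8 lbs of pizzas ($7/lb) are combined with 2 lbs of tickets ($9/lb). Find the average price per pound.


Cost of pizzas:
8 x $7 = $56
Cost of tickets:
2 x $9 = $18
Total cost: $56 + $18 = $74
Total weight: 10 lbs
Average: $74 / 10 = $7.40/lb

$7.40/lb


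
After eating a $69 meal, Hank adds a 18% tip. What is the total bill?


Calculate the tip:
18% of $69 = $12.42
Add tip to meal cost:
$69 + $12.42 = $81.42

$81.42


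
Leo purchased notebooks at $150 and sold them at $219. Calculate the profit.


Selling price = $219
Cost price = $150
Profit = selling price - cost price:
Profit = $219 - $150 = $69

$69


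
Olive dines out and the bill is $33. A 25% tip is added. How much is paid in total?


Calculate the tip:
25% of $33 = $8.25
Add tip to meal cost:
$33 + $8.25 = $41.25

$41.25


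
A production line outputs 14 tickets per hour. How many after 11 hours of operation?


Production rate: 14 tickets per hour
Time: 11 hours
Total: 14 x 11 = 154 tickets

154 tickets


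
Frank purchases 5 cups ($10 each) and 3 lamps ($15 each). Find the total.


Cost of cups:
5 x $10 = $50
Cost of lamps:
3 x $15 = $45
Add both:
$50 + $45 = $95

$95


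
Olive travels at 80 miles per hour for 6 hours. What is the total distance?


Use the formula: distance = speed x time
Speed = 80 mph, Time = 6 hours
80 x 6 = 480 miles

480 miles


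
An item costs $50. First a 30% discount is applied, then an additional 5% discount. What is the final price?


First discount:
30% of $50 = $15
Price after first discount:
$50 - $15 = $35
Second discount:
5% of $35 = $1.75
Final price:
$35 - $1.75 = $33.25

$33.25


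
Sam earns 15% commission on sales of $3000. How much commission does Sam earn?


Convert rate to decimal:
15% = 0.15
Multiply by sales:
$3000 x 0.15 = $450

$450


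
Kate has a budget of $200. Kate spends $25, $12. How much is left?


Add up expenses:
$25 + $12 = $37
Subtract from budget:
$200 - $37 = $163

$163


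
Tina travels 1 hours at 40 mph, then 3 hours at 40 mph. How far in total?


Leg 1 distance:
40 x 1 = 40 miles
Leg 2 distance:
40 x 3 = 120 miles
Total distance:
40 + 120 = 160 miles

160 miles


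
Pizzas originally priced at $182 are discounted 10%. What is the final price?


Calculate the discount amount:
10% of $182 = $18.20
Subtract from original:
$182 - $18.20 = $163.80

$163.80


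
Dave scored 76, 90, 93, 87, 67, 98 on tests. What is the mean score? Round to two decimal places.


Add the scores:
76 + 90 + 93 + 87 + 67 + 98 = 511
Divide by the number of tests:
511 / 6 = 85.1666... ≈ 85.17

85.17


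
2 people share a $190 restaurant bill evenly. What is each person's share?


Total bill: $190
Number of people: 2
Each pays: $190 / 2 = $95

$95


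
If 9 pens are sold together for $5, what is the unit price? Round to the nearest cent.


Total cost: $5
Number of items: 9
Unit price: $5 / 9 = $0.5555... ≈ $0.56

$0.56


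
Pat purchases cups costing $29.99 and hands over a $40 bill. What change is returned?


Start with the amount paid:
$40
Subtract the price:
$40 - $29.99 = $10.01

$10.01


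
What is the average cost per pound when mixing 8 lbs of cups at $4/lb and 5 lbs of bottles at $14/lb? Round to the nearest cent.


Cost of cups:
8 x $4 = $32
Cost of bottles:
5 x $14 = $70
Total cost: $32 + $70 = $102
Total weight: 13 lbs
Average: $102 / 13 = $7.8461... ≈ $7.85/lb

$7.85/lb


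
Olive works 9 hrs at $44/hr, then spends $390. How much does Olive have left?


Calculate earnings:
9 x $44 = $396
Subtract spending:
$396 - $390 = $6

$6


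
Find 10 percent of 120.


Convert percentage to decimal:
10% = 0.1
Multiply:
120 x 0.1 = 12

12


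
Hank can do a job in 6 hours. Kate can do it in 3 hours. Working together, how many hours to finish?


Hank's rate: 1/6 of the job per hour
Kate's rate: 1/3 of the job per hour
Combined rate: 1/6 + 1/3 = 1/2 per hour
Time = 1 / (1/2) = 2 hours

2 hours


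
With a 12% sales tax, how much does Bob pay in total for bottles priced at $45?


Calculate the tax:
12% of $45 = $5.40
Add tax to price:
$45 + $5.40 = $50.40

$50.40


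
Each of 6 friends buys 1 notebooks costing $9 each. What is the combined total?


Cost per person:
1 x $9 = $9
Group total:
6 x $9 = $54

$54


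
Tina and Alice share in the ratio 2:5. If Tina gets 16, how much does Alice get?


Find the multiplier:
16 / 2 = 8
Apply to Alice's share:
5 x 8 = 40

40


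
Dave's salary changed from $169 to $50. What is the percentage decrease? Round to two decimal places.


Find the absolute change:
|50 - 169| = 119
Divide by original and multiply by 100:
119 / 169 x 100 = 70.4142...% ≈ 70.41%

70.41%


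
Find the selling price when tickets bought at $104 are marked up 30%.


Calculate the markup amount:
30% of $104 = $31.20
Add to cost:
$104 + $31.20 = $135.20

$135.20


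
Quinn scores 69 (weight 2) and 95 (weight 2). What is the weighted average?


Weighted sum:
2 x 69 + 2 x 95 = 328
Total weight:
2 + 2 = 4
Weighted average:
328 / 4 = 82

82


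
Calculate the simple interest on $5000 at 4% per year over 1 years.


Use the formula I = P x R x T / 100
P x R x T = 5000 x 4 x 1 = 20000
I = 20000 / 100 = $200

$200


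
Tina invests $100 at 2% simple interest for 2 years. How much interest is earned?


Use the formula I = P x R x T / 100
P x R x T = 100 x 2 x 2 = 400
I = 400 / 100 = $4

$4


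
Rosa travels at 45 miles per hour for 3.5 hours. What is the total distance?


Use the formula: distance = speed x time
Speed = 45 mph, Time = 3.5 hours
45 x 3.5 = 157.5 miles

157.5 miles


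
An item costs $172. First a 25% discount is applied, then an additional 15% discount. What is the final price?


First discount:
25% of $172 = $43
Price after first discount:
$172 - $43 = $129
Second discount:
15% of $129 = $19.35
Final price:
$129 - $19.35 = $109.65

$109.65


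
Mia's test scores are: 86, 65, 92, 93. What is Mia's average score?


Add the scores:
86 + 65 + 92 + 93 = 336
Divide by the number of tests:
336 / 4 = 84

84


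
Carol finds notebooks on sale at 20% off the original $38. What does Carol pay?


Calculate the discount amount:
20% of $38 = $7.60
Subtract from original:
$38 - $7.60 = $30.40

$30.40


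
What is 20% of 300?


Convert percentage to decimal:
20% = 0.2
Multiply:
300 x 0.2 = 60

60


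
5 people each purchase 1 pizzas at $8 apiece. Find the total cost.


Cost per person:
1 x $8 = $8
Group total:
5 x $8 = $40

$40


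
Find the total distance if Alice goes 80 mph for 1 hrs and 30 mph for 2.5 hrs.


Leg 1 distance:
80 x 1 = 80 miles
Leg 2 distance:
30 x 2.5 = 75 miles
Total distance:
80 + 75 = 155 miles

155 miles


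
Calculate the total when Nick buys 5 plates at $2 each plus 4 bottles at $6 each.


Cost of plates:
5 x $2 = $10
Cost of bottles:
4 x $6 = $24
Add both:
$10 + $24 = $34

$34


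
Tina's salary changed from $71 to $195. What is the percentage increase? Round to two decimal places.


Find the absolute change:
|195 - 71| = 124
Divide by original and multiply by 100:
124 / 71 x 100 = 174.6478...% ≈ 174.65%

174.65%
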